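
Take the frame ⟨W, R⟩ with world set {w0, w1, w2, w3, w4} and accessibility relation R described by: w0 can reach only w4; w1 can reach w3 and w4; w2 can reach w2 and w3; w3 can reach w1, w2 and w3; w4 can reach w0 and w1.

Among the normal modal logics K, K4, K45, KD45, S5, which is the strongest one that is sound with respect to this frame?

Transitive (axiom 4): no — w0 R w4 and w4 R w1, but not w0 R w1.
Euclidean (axiom 5): no — w1 R w3 and w1 R w4, but not w3 R w4.
Serial (axiom D): yes — every world has a successor (e.g. w0 R w4).
Reflexive (axiom T): no — w0 is not related to itself.
So F validates K; K4 would additionally require R to be transitive. The strongest is K.

K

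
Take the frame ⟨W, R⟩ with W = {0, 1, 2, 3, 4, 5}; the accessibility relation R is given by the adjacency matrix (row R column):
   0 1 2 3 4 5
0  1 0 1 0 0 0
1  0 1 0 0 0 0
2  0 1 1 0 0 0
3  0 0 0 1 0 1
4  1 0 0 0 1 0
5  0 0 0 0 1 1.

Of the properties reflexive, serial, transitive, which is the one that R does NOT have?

transitive

Reflexive: yes — every world is R-related to itself.
Serial: yes — every world has a successor (e.g. 0 R 0).
Transitive: no — 0 R 2 and 2 R 1, but not 0 R 1.
Only transitive fails.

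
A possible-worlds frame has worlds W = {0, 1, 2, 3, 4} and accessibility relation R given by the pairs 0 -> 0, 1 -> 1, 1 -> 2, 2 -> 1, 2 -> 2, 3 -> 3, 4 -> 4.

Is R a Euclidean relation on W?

Yes

Euclidean: yes — any two successors of a common world are R-related.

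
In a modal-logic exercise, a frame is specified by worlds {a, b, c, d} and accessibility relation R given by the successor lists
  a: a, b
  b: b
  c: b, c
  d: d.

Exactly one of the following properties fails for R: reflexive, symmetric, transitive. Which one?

Reflexive: yes — every world is R-related to itself.
Symmetric: no — a R b but not b R a.
Transitive: yes — every two-step R-path is closed by a direct edge.
Only symmetric fails.

symmetric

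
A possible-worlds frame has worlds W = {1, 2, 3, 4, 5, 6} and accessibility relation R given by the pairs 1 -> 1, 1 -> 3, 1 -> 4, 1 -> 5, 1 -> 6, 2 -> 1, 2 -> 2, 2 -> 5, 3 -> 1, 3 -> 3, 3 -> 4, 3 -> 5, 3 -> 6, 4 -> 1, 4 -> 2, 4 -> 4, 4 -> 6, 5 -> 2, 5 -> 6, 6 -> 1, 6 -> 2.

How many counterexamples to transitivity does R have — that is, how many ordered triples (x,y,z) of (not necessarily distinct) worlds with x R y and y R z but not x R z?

21

Enumerating: (1,4,2), (1,5,2), (1,6,2), (2,1,3), (2,1,4), (2,1,6), (2,5,6), (3,4,2), (3,5,2), (3,6,2), (4,1,3), (4,1,5), … and 9 more.
Total: 21.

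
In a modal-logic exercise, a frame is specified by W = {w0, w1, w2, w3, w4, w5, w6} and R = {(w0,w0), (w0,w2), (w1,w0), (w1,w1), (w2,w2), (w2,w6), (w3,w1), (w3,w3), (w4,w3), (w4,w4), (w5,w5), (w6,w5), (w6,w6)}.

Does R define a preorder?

No

Reflexive: yes — every world is R-related to itself.
Transitive: no — w0 R w2 and w2 R w6, but not w0 R w6.
So R is not a preorder.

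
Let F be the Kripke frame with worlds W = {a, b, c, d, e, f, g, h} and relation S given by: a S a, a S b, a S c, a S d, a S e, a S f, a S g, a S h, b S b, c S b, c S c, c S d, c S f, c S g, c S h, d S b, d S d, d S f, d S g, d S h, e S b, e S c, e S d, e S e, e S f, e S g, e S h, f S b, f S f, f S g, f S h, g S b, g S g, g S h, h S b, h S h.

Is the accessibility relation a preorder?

Reflexive: yes — every world is S-related to itself.
Transitive: yes — every two-step S-path is closed by a direct edge.
So S is a preorder.

Yes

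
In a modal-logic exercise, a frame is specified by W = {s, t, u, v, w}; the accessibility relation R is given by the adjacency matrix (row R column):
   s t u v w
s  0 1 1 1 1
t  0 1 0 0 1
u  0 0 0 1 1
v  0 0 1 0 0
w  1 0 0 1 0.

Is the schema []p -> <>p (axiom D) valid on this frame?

Yes

By correspondence theory, D is valid on a frame iff R is serial.
Serial: yes — every world has a successor (e.g. s R t).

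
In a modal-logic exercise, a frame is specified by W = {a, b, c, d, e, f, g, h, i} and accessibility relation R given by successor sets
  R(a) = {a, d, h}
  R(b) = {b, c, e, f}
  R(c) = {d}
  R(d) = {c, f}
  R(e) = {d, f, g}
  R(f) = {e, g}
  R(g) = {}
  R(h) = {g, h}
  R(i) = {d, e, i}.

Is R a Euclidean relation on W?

No

Euclidean: no — a R d and a R h, but not d R h.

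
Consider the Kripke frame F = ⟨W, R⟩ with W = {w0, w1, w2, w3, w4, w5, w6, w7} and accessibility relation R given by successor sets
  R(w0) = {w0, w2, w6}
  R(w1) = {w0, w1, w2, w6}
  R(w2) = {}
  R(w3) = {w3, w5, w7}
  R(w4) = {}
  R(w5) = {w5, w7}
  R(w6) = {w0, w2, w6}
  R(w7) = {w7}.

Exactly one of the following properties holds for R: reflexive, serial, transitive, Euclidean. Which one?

transitive

Reflexive: no — w2 is not related to itself.
Serial: no — w2 has no R-successor.
Transitive: yes — every two-step R-path is closed by a direct edge.
Euclidean: no — w0 R w2 and w0 R w6, but not w2 R w6.
Only transitive holds.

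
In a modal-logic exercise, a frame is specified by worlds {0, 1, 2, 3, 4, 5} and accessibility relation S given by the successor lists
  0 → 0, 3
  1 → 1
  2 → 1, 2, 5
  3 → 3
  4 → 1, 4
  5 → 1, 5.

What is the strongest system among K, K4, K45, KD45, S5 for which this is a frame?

K4

Transitive (axiom 4): yes — every two-step S-path is closed by a direct edge.
Euclidean (axiom 5): no — 2 S 1 and 2 S 5, but not 1 S 5.
Serial (axiom D): yes — every world has a successor (e.g. 0 S 0).
Reflexive (axiom T): yes — every world is S-related to itself.
So F validates K, K4; K45 would additionally require S to be Euclidean. The strongest is K4.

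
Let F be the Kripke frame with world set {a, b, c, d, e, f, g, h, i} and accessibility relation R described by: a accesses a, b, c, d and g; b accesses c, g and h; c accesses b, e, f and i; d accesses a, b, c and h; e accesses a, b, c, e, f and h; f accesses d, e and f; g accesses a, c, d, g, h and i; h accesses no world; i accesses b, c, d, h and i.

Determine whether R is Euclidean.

Euclidean: no — a R b and a R d, but not b R d.

No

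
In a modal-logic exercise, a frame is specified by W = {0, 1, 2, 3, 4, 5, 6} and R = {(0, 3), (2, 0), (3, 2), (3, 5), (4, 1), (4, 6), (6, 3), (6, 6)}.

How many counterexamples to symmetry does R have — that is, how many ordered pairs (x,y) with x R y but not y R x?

7

Enumerating: (0,3), (2,0), (3,2), (3,5), (4,1), (4,6), (6,3).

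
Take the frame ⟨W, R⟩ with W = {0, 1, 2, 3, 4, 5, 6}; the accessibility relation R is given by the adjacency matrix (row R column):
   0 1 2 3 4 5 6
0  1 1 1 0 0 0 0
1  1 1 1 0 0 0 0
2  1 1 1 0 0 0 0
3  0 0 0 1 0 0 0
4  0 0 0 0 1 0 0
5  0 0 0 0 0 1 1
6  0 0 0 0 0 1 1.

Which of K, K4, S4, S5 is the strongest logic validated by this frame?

Transitive (axiom 4): yes — every two-step R-path is closed by a direct edge.
Reflexive (axiom T): yes — every world is R-related to itself.
Euclidean (axiom 5): yes — any two successors of a common world are R-related.
So F validates K, K4, S4, S5. The strongest is S5.

S5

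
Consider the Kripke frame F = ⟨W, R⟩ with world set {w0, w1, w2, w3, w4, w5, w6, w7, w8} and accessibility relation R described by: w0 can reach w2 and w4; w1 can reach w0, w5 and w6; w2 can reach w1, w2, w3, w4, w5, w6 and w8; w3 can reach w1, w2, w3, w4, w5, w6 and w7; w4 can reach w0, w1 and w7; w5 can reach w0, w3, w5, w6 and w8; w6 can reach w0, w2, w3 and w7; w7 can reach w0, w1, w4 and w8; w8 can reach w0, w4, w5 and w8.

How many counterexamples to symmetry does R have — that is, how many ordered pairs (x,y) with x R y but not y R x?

21

Enumerating: (w0,w2), (w1,w0), (w1,w5), (w1,w6), (w2,w1), (w2,w4), (w2,w5), (w2,w8), (w3,w1), (w3,w4), (w3,w7), (w4,w1), … and 9 more.
Total: 21.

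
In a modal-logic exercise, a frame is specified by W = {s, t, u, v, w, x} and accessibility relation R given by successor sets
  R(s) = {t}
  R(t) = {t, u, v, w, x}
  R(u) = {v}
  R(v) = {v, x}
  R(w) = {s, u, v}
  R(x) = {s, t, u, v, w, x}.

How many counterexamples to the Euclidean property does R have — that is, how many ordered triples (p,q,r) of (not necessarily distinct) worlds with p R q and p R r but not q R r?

Enumerating: (t,u,t), (t,u,u), (t,u,w), (t,u,x), (t,v,t), (t,v,u), (t,v,w), (t,w,t), (t,w,w), (t,w,x), (w,s,s), (w,s,u), … and 23 more.
Total: 35.

35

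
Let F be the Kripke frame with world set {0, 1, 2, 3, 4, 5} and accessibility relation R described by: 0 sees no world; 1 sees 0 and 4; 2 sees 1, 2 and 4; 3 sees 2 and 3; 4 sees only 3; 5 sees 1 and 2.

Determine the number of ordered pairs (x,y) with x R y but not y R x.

Enumerating: (1,0), (1,4), (2,1), (2,4), (3,2), (4,3), (5,1), (5,2).

8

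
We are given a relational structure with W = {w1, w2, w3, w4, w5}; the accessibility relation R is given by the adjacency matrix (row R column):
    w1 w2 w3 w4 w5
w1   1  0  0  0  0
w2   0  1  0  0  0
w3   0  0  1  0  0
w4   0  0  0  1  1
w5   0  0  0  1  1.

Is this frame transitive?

Transitive: yes — every two-step R-path is closed by a direct edge.

Yes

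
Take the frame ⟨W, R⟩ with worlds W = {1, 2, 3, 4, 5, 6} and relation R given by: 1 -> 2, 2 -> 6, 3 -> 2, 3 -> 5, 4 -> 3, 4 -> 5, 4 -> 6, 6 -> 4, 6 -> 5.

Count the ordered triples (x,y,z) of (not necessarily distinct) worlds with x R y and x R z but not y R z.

Enumerating: (1,2,2), (2,6,6), (3,2,2), (3,2,5), (3,5,2), (3,5,5), (4,3,3), (4,3,6), (4,5,3), (4,5,5), (4,5,6), (4,6,3), (4,6,6), (6,4,4), (6,5,4), (6,5,5).

16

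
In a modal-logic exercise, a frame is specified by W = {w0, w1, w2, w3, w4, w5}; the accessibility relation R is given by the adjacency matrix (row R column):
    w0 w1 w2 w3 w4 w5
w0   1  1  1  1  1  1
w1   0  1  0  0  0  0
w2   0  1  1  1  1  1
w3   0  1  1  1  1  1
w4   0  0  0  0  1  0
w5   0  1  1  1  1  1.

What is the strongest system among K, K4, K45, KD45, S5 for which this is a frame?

K4

Transitive (axiom 4): yes — every two-step R-path is closed by a direct edge.
Euclidean (axiom 5): no — w0 R w1 and w0 R w2, but not w1 R w2.
Serial (axiom D): yes — every world has a successor (e.g. w0 R w0).
Reflexive (axiom T): yes — every world is R-related to itself.
So F validates K, K4; K45 would additionally require R to be Euclidean. The strongest is K4.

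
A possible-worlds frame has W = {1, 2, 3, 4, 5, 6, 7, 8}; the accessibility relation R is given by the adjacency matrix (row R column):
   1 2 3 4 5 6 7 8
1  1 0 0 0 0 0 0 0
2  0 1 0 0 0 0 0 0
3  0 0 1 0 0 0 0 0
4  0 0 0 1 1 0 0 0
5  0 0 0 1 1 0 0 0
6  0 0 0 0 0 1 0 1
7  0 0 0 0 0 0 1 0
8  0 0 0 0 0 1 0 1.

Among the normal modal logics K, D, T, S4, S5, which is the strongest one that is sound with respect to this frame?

Serial (axiom D): yes — every world has a successor (e.g. 1 R 1).
Reflexive (axiom T): yes — every world is R-related to itself.
Transitive (axiom 4): yes — every two-step R-path is closed by a direct edge.
Euclidean (axiom 5): yes — any two successors of a common world are R-related.
So F validates K, D, T, S4, S5. The strongest is S5.

S5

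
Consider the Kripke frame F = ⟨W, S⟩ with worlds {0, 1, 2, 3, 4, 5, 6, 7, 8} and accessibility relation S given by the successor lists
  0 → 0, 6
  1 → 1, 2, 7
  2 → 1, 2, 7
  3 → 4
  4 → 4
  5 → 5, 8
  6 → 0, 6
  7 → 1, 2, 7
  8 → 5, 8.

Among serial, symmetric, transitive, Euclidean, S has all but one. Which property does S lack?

symmetric

Serial: yes — every world has a successor (e.g. 0 S 0).
Symmetric: no — 3 S 4 but not 4 S 3.
Transitive: yes — every two-step S-path is closed by a direct edge.
Euclidean: yes — any two successors of a common world are S-related.
Only symmetric fails.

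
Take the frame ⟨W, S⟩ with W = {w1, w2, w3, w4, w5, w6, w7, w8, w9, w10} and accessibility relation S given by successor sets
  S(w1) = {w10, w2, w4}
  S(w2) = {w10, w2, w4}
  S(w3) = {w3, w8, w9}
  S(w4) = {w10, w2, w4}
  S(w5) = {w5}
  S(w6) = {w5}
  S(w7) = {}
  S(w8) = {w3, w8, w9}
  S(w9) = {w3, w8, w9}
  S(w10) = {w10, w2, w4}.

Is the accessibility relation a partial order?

No

Reflexive: no — w1 is not related to itself.
Transitive: yes — every two-step S-path is closed by a direct edge.
Antisymmetric: no — w10 S w2 and w2 S w10 with w10 ≠ w2.
So S is not a partial order.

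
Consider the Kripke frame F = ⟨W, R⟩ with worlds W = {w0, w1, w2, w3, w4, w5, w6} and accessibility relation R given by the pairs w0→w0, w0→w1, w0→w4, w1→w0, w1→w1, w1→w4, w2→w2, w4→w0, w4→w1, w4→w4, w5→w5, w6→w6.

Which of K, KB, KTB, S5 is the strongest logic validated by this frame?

KB

Symmetric (axiom B): yes — every pair in R has its reverse in R.
Reflexive (axiom T): no — w3 is not related to itself.
Euclidean (axiom 5): yes — any two successors of a common world are R-related.
So F validates K, KB; KTB would additionally require R to be reflexive. The strongest is KB.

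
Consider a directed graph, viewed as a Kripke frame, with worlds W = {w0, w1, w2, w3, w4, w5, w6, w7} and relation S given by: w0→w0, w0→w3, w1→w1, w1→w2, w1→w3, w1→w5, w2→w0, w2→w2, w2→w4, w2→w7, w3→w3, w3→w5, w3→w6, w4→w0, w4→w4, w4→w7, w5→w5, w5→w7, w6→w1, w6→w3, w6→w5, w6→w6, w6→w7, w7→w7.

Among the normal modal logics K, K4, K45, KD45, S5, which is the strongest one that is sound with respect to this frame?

Transitive (axiom 4): no — w0 S w3 and w3 S w5, but not w0 S w5.
Euclidean (axiom 5): no — w1 S w2 and w1 S w3, but not w2 S w3.
Serial (axiom D): yes — every world has a successor (e.g. w0 S w0).
Reflexive (axiom T): yes — every world is S-related to itself.
So F validates K; K4 would additionally require S to be transitive. The strongest is K.

K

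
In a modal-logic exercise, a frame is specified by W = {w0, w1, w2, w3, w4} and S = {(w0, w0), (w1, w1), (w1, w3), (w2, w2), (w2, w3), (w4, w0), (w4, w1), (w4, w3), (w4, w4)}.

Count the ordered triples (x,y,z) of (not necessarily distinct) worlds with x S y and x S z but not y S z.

Enumerating: (w1,w3,w1), (w1,w3,w3), (w2,w3,w2), (w2,w3,w3), (w4,w0,w1), (w4,w0,w3), (w4,w0,w4), (w4,w1,w0), (w4,w1,w4), (w4,w3,w0), (w4,w3,w1), (w4,w3,w3), (w4,w3,w4).

13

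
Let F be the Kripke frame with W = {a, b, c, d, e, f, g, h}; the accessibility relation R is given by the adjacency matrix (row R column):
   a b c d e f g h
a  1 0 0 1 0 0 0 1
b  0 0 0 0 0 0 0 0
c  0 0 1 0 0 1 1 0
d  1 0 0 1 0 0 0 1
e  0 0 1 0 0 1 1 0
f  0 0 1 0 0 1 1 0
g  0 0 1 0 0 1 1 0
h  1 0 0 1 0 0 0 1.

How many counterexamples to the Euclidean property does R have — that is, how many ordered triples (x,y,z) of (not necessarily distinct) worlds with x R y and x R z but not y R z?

0

R is Euclidean; there are no such tuples.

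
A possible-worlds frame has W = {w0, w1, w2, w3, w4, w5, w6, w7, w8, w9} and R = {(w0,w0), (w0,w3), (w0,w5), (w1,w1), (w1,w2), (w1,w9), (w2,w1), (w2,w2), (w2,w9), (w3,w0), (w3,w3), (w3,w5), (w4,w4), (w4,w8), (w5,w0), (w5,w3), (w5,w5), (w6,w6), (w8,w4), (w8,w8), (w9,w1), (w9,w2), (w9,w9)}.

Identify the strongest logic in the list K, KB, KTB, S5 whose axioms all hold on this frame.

KB

Symmetric (axiom B): yes — every pair in R has its reverse in R.
Reflexive (axiom T): no — w7 is not related to itself.
Euclidean (axiom 5): yes — any two successors of a common world are R-related.
So F validates K, KB; KTB would additionally require R to be reflexive. The strongest is KB.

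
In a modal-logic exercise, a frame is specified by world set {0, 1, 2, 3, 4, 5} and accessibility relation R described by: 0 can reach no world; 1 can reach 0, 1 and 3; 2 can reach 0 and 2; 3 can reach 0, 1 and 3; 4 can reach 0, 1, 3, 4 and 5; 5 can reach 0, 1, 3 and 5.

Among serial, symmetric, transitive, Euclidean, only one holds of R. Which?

transitive

Serial: no — 0 has no R-successor.
Symmetric: no — 1 R 0 but not 0 R 1.
Transitive: yes — every two-step R-path is closed by a direct edge.
Euclidean: no — 1 R 0 and 1 R 3, but not 0 R 3.
Only transitive holds.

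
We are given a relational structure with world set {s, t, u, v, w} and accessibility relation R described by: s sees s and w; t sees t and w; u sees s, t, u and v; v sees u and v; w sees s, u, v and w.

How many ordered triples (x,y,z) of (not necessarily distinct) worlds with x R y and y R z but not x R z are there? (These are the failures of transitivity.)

Enumerating: (s,w,u), (s,w,v), (t,w,s), (t,w,u), (t,w,v), (u,s,w), (u,t,w), (v,u,s), (v,u,t), (w,u,t).

10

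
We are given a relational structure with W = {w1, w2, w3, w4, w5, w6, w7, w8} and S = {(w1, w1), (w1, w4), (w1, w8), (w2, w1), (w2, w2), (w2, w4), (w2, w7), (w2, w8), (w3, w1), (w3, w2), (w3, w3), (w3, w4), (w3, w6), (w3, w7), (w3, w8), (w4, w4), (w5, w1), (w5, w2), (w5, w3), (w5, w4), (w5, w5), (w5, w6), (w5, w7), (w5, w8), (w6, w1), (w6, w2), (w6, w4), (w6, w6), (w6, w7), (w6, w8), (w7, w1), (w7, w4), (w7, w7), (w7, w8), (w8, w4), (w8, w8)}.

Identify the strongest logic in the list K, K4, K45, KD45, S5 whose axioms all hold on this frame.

Transitive (axiom 4): yes — every two-step S-path is closed by a direct edge.
Euclidean (axiom 5): no — w1 S w4 and w1 S w8, but not w4 S w8.
Serial (axiom D): yes — every world has a successor (e.g. w1 S w1).
Reflexive (axiom T): yes — every world is S-related to itself.
So F validates K, K4; K45 would additionally require S to be Euclidean. The strongest is K4.

K4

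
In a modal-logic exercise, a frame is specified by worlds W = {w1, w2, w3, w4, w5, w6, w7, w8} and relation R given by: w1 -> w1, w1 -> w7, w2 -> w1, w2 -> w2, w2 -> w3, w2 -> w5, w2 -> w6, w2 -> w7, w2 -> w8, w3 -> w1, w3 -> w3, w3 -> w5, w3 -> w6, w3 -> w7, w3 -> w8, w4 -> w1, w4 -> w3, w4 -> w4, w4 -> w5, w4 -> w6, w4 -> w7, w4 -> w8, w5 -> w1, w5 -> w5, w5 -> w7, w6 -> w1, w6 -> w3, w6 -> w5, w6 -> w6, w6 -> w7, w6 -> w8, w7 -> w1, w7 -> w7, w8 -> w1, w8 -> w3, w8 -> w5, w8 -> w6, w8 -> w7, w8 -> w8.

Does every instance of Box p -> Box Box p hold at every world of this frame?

Yes

Axiom 4 corresponds to the accessibility relation being transitive.
Transitive: yes — every two-step R-path is closed by a direct edge.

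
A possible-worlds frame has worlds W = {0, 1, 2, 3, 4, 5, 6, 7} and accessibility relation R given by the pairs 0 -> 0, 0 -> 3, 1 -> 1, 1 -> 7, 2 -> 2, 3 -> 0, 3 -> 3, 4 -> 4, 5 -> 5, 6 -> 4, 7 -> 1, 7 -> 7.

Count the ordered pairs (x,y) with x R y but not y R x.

Enumerating: (6,4).

1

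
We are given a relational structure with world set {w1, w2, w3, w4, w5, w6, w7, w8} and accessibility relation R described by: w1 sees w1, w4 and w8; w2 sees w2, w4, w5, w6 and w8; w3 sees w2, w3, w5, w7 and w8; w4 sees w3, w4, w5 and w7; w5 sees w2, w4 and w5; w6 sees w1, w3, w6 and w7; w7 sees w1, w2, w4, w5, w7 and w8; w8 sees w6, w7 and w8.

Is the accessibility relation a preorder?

Reflexive: yes — every world is R-related to itself.
Transitive: no — w1 R w4 and w4 R w3, but not w1 R w3.
So R is not a preorder.

No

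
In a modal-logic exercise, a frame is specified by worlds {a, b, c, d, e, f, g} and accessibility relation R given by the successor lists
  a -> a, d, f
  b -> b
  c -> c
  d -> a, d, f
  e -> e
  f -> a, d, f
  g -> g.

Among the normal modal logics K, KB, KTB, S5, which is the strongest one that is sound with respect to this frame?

Symmetric (axiom B): yes — every pair in R has its reverse in R.
Reflexive (axiom T): yes — every world is R-related to itself.
Euclidean (axiom 5): yes — any two successors of a common world are R-related.
So F validates K, KB, KTB, S5. The strongest is S5.

S5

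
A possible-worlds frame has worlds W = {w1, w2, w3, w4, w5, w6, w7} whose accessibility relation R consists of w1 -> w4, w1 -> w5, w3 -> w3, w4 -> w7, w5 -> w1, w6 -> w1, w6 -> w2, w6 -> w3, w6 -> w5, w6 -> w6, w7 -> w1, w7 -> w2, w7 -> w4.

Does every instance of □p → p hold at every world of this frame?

By correspondence theory, T is valid on a frame iff R is reflexive.
Reflexive: no — w1 is not related to itself.

No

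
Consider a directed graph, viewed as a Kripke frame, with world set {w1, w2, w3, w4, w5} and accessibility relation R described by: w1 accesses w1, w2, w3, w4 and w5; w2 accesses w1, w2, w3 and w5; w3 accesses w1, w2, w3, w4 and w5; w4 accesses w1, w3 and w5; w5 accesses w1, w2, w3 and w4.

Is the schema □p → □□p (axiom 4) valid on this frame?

Axiom 4 corresponds to the accessibility relation being transitive.
Transitive: no — w2 R w1 and w1 R w4, but not w2 R w4.

No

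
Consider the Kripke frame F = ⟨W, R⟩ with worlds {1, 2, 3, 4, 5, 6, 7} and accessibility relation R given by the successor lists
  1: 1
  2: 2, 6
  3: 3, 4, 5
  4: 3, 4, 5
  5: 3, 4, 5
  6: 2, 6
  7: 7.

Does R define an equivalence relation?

Yes

Reflexive: yes — every world is R-related to itself.
Symmetric: yes — every pair in R has its reverse in R.
Transitive: yes — every two-step R-path is closed by a direct edge.
So R is an equivalence relation.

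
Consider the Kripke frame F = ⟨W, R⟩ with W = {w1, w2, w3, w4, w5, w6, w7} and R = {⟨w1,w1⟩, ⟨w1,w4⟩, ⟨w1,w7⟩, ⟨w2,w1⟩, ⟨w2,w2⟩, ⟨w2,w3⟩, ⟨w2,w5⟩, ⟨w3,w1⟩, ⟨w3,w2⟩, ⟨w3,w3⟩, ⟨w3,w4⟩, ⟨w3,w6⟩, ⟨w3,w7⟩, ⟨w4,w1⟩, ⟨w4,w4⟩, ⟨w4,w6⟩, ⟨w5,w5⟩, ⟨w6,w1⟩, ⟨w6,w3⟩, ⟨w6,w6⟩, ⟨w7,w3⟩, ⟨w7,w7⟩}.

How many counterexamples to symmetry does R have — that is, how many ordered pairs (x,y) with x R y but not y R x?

7

Enumerating: (w1,w7), (w2,w1), (w2,w5), (w3,w1), (w3,w4), (w4,w6), (w6,w1).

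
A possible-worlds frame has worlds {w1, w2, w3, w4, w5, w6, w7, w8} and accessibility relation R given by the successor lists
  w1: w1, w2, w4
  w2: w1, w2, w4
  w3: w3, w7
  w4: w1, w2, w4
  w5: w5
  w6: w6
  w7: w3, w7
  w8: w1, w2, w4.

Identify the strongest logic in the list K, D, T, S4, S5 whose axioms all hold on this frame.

Serial (axiom D): yes — every world has a successor (e.g. w1 R w1).
Reflexive (axiom T): no — w8 is not related to itself.
Transitive (axiom 4): yes — every two-step R-path is closed by a direct edge.
Euclidean (axiom 5): yes — any two successors of a common world are R-related.
So F validates K, D; T would additionally require R to be reflexive. The strongest is D.

D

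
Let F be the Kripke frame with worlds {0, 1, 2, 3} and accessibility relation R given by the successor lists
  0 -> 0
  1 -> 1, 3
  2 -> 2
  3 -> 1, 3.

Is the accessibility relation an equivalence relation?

Yes

Reflexive: yes — every world is R-related to itself.
Symmetric: yes — every pair in R has its reverse in R.
Transitive: yes — every two-step R-path is closed by a direct edge.
So R is an equivalence relation.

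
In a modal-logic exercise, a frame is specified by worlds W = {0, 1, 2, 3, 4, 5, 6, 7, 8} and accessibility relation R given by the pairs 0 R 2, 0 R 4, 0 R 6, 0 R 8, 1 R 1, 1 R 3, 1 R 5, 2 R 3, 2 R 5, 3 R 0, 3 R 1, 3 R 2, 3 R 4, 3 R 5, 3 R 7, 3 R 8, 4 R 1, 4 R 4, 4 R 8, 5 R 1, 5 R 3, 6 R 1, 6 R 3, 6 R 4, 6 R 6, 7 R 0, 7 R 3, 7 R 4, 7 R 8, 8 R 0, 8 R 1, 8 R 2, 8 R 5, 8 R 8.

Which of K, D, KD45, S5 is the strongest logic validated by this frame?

D

Serial (axiom D): yes — every world has a successor (e.g. 0 R 2).
Transitive (axiom 4): no — 0 R 2 and 2 R 3, but not 0 R 3.
Euclidean (axiom 5): no — 0 R 2 and 0 R 4, but not 2 R 4.
Reflexive (axiom T): no — 0 is not related to itself.
So F validates K, D; KD45 would additionally require R to be Euclidean and transitive. The strongest is D.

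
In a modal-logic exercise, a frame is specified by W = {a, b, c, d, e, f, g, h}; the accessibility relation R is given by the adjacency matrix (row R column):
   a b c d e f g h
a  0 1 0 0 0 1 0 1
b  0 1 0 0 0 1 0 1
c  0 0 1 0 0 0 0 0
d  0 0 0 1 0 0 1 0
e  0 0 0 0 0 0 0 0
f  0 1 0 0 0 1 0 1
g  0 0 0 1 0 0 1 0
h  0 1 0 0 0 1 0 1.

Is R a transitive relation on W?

Yes

Transitive: yes — every two-step R-path is closed by a direct edge.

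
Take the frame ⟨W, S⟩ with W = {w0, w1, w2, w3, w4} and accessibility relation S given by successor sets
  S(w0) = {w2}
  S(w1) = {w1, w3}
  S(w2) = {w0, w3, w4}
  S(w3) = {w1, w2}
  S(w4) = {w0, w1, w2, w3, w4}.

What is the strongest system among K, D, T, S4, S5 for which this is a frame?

D

Serial (axiom D): yes — every world has a successor (e.g. w0 S w2).
Reflexive (axiom T): no — w0 is not related to itself.
Transitive (axiom 4): no — w0 S w2 and w2 S w3, but not w0 S w3.
Euclidean (axiom 5): no — w2 S w0 and w2 S w3, but not w0 S w3.
So F validates K, D; T would additionally require S to be reflexive. The strongest is D.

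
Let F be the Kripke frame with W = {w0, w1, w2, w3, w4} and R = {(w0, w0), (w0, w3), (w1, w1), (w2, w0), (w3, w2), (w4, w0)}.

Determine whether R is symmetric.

Symmetric: no — w0 R w3 but not w3 R w0.

No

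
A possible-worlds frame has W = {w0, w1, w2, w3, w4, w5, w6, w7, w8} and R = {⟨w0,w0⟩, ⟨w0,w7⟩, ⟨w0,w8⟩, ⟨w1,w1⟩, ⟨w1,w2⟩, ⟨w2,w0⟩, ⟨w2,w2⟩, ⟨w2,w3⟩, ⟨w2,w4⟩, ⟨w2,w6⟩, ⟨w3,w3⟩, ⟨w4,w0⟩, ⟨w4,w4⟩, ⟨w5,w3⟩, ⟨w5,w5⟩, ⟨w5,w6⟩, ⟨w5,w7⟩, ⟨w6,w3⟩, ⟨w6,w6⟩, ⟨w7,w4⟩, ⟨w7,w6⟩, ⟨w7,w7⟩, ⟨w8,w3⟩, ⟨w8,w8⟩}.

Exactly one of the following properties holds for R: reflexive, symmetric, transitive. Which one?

Reflexive: yes — every world is R-related to itself.
Symmetric: no — w0 R w7 but not w7 R w0.
Transitive: no — w0 R w7 and w7 R w4, but not w0 R w4.
Only reflexive holds.

reflexive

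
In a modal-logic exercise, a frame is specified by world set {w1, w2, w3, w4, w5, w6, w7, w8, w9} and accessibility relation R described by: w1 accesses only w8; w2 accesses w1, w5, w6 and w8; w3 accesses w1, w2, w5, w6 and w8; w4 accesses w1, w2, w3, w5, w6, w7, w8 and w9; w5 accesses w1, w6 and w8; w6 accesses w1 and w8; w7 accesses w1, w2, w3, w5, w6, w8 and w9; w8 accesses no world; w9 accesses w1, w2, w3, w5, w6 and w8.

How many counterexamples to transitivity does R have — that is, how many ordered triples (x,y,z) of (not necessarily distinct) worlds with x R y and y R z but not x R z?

0

R is transitive; there are no such tuples.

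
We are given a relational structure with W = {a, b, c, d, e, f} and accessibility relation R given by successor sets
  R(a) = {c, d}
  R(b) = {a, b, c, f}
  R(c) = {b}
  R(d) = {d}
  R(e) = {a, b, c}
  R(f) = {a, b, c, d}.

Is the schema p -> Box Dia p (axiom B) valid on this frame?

Axiom B corresponds to the accessibility relation being symmetric.
Symmetric: no — a R c but not c R a.

No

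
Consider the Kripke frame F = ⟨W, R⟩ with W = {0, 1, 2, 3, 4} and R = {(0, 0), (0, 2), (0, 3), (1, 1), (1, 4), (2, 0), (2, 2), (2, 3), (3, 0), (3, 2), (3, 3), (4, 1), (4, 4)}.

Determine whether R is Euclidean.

Yes

Euclidean: yes — any two successors of a common world are R-related.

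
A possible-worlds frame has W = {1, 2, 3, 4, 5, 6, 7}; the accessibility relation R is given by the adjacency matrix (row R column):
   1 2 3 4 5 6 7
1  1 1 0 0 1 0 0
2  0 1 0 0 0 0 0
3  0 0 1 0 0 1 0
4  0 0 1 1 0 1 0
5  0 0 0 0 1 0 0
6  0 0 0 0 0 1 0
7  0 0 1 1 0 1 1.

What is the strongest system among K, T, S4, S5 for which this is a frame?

S4

Reflexive (axiom T): yes — every world is R-related to itself.
Transitive (axiom 4): yes — every two-step R-path is closed by a direct edge.
Euclidean (axiom 5): no — 1 R 2 and 1 R 5, but not 2 R 5.
So F validates K, T, S4; S5 would additionally require R to be Euclidean. The strongest is S4.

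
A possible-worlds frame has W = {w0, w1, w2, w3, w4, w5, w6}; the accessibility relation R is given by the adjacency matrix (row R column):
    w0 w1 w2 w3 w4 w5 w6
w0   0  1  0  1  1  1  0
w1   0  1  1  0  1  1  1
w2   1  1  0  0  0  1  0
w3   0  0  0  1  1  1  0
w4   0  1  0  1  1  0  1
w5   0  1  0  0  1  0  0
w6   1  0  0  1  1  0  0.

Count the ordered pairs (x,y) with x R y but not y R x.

Enumerating: (w0,w1), (w0,w3), (w0,w4), (w0,w5), (w1,w6), (w2,w0), (w2,w5), (w3,w5), (w5,w4), (w6,w0), (w6,w3).

11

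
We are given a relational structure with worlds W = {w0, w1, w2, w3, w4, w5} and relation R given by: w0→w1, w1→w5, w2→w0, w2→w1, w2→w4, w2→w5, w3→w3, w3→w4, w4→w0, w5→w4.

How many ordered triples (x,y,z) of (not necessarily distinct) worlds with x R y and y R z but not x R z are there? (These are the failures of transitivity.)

Enumerating: (w0,w1,w5), (w1,w5,w4), (w3,w4,w0), (w4,w0,w1), (w5,w4,w0).

5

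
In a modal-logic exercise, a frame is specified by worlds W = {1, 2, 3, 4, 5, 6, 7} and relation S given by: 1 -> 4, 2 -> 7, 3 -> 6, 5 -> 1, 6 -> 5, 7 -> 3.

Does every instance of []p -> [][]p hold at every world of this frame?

The schema 4 characterises exactly the transitive frames.
Transitive: no — 2 S 7 and 7 S 3, but not 2 S 3.

No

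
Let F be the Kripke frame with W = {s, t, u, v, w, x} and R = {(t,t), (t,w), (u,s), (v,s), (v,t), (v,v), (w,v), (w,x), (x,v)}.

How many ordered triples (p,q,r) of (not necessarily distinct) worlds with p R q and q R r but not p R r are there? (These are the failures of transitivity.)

7

Enumerating: (t,w,v), (t,w,x), (v,t,w), (w,v,s), (w,v,t), (x,v,s), (x,v,t).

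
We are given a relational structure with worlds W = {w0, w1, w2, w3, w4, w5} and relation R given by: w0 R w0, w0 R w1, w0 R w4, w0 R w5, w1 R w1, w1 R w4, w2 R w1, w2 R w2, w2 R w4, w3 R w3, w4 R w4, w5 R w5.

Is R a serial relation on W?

Yes

Serial: yes — every world has a successor (e.g. w0 R w0).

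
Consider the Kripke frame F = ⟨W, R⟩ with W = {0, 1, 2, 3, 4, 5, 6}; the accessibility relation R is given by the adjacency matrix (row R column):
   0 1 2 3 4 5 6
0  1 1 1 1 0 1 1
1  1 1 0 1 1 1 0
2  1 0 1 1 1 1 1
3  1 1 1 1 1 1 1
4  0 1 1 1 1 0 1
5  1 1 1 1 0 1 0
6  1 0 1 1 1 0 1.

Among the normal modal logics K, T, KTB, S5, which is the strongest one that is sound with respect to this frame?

KTB

Reflexive (axiom T): yes — every world is R-related to itself.
Symmetric (axiom B): yes — every pair in R has its reverse in R.
Euclidean (axiom 5): no — 0 R 1 and 0 R 2, but not 1 R 2.
So F validates K, T, KTB; S5 would additionally require R to be Euclidean. The strongest is KTB.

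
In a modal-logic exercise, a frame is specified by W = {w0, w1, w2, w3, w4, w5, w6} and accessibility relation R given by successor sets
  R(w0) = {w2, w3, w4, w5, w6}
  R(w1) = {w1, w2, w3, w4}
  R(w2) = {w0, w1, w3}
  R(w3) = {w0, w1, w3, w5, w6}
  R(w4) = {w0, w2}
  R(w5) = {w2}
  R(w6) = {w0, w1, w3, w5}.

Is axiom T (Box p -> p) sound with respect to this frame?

By correspondence theory, T is valid on a frame iff R is reflexive.
Reflexive: no — w0 is not related to itself.

No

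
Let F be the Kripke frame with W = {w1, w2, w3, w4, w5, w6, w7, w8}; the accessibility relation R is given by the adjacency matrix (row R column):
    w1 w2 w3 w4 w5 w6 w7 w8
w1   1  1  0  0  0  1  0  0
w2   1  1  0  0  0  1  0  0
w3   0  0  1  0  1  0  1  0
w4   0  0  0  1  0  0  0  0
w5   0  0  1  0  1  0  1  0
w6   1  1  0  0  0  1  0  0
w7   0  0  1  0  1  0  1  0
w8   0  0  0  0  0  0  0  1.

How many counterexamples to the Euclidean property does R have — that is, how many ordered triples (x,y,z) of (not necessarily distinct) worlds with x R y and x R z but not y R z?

0

R is Euclidean; there are no such tuples.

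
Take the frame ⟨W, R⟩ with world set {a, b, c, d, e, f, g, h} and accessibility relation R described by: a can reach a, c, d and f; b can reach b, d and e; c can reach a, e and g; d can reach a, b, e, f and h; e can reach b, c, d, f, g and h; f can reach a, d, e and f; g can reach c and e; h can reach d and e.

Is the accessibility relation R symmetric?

Yes

Symmetric: yes — every pair in R has its reverse in R.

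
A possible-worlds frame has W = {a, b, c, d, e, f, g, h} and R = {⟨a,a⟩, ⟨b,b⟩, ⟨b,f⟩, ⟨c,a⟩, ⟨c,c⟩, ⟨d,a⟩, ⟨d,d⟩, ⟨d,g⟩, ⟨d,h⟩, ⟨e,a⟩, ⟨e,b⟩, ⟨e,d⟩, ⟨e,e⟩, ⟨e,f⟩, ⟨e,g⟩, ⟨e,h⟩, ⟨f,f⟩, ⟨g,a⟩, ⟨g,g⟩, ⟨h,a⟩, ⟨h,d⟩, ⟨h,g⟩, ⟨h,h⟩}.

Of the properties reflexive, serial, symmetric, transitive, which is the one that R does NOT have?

Reflexive: yes — every world is R-related to itself.
Serial: yes — every world has a successor (e.g. a R a).
Symmetric: no — b R f but not f R b.
Transitive: yes — every two-step R-path is closed by a direct edge.
Only symmetric fails.

symmetric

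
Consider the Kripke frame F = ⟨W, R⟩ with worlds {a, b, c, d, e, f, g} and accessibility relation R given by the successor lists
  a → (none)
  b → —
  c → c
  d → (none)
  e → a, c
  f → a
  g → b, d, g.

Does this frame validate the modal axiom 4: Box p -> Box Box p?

Axiom 4 corresponds to the accessibility relation being transitive.
Transitive: yes — every two-step R-path is closed by a direct edge.

Yes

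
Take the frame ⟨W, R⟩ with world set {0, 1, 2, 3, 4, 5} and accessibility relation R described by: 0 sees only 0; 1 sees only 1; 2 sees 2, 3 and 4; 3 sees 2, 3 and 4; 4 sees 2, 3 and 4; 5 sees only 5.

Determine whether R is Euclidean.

Yes

Euclidean: yes — any two successors of a common world are R-related.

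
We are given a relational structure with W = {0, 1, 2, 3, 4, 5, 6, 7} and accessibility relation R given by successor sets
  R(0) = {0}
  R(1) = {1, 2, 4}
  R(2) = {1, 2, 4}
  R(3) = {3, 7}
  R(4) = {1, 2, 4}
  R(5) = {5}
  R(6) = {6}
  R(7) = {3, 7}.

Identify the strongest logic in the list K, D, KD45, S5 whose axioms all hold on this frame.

Serial (axiom D): yes — every world has a successor (e.g. 0 R 0).
Transitive (axiom 4): yes — every two-step R-path is closed by a direct edge.
Euclidean (axiom 5): yes — any two successors of a common world are R-related.
Reflexive (axiom T): yes — every world is R-related to itself.
So F validates K, D, KD45, S5. The strongest is S5.

S5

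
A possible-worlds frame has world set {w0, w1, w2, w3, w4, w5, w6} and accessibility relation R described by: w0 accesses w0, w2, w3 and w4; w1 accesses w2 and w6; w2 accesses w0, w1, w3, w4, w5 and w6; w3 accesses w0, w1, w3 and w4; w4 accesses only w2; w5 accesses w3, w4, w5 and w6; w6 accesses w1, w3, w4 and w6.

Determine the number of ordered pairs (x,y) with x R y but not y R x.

Enumerating: (w0,w4), (w2,w3), (w2,w5), (w2,w6), (w3,w1), (w3,w4), (w5,w3), (w5,w4), (w5,w6), (w6,w3), (w6,w4).

11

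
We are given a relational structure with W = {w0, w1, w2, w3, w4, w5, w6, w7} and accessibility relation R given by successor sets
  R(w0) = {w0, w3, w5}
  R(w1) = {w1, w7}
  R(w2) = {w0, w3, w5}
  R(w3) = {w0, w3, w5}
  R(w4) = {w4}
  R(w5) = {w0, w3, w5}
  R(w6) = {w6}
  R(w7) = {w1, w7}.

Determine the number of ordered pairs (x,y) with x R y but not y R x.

Enumerating: (w2,w0), (w2,w3), (w2,w5).

3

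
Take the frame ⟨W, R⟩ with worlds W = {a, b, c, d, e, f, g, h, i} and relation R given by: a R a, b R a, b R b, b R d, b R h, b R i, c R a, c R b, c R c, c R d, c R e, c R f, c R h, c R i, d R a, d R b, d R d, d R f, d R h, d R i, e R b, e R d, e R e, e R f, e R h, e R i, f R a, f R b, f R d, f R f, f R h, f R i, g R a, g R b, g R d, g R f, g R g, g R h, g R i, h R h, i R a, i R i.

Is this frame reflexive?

Reflexive: yes — every world is R-related to itself.

Yes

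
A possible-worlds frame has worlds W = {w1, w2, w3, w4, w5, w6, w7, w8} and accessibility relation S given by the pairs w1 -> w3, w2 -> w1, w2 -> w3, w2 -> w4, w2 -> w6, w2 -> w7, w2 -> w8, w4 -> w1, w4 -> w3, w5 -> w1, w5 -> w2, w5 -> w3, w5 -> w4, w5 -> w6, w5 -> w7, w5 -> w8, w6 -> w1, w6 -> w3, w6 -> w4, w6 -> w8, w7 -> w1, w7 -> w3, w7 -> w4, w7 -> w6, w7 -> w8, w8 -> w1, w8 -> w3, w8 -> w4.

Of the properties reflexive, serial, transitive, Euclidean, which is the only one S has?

Reflexive: no — w1 is not related to itself.
Serial: no — w3 has no S-successor.
Transitive: yes — every two-step S-path is closed by a direct edge.
Euclidean: no — w2 S w1 and w2 S w4, but not w1 S w4.
Only transitive holds.

transitive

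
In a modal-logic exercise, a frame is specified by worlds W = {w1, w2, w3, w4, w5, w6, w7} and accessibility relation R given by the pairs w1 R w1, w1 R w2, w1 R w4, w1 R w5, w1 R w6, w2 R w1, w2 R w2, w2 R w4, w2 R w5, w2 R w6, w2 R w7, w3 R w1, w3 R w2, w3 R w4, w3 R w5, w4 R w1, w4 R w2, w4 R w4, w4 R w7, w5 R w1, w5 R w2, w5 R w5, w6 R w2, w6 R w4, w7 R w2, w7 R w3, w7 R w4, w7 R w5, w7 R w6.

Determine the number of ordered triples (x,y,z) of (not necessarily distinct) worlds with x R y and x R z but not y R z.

36

Enumerating: (w1,w4,w5), (w1,w4,w6), (w1,w5,w4), (w1,w5,w6), (w1,w6,w1), (w1,w6,w5), (w1,w6,w6), (w2,w1,w7), (w2,w4,w5), (w2,w4,w6), (w2,w5,w4), (w2,w5,w6), … and 24 more.
Total: 36.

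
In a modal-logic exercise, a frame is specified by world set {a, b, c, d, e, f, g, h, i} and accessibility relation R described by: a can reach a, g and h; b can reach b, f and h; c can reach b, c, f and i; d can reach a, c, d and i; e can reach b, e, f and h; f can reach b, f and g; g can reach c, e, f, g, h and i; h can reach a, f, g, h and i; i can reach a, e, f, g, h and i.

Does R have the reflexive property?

Yes

Reflexive: yes — every world is R-related to itself.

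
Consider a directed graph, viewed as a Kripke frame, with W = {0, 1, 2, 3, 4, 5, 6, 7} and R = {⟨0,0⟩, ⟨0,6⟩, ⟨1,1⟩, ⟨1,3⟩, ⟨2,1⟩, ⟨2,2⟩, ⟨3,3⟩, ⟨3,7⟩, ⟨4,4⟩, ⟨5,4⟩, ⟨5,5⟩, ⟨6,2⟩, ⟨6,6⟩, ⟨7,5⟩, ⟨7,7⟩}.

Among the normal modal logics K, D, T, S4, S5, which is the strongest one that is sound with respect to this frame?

T

Serial (axiom D): yes — every world has a successor (e.g. 0 R 0).
Reflexive (axiom T): yes — every world is R-related to itself.
Transitive (axiom 4): no — 0 R 6 and 6 R 2, but not 0 R 2.
Euclidean (axiom 5): no — 0 R 6 and 0 R 0, but not 6 R 0.
So F validates K, D, T; S4 would additionally require R to be transitive. The strongest is T.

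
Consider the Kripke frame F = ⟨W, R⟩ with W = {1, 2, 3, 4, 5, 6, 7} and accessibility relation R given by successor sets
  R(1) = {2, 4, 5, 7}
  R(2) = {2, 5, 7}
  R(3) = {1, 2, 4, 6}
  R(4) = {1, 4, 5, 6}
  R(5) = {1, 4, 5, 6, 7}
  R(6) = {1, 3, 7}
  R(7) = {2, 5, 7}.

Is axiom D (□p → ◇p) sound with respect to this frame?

Yes

The schema D characterises exactly the serial frames.
Serial: yes — every world has a successor (e.g. 1 R 2).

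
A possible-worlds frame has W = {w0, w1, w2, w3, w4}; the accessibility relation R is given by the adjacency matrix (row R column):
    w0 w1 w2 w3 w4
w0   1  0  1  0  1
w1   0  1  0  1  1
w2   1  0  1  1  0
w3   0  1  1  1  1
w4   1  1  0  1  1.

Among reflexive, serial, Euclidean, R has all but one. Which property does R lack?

Euclidean

Reflexive: yes — every world is R-related to itself.
Serial: yes — every world has a successor (e.g. w0 R w0).
Euclidean: no — w0 R w2 and w0 R w4, but not w2 R w4.
Only Euclidean fails.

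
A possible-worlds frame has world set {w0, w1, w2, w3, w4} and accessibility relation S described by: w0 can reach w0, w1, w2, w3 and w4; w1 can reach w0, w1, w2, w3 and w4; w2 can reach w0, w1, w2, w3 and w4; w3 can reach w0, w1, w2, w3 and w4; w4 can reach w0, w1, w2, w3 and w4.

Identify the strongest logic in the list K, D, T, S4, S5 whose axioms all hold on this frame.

S5

Serial (axiom D): yes — every world has a successor (e.g. w0 S w0).
Reflexive (axiom T): yes — every world is S-related to itself.
Transitive (axiom 4): yes — every two-step S-path is closed by a direct edge.
Euclidean (axiom 5): yes — any two successors of a common world are S-related.
So F validates K, D, T, S4, S5. The strongest is S5.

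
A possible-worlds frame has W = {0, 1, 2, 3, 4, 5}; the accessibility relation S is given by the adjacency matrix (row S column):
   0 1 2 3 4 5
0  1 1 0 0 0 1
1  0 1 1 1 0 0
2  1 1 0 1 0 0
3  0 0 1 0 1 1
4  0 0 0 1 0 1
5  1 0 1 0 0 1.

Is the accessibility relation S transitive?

Transitive: no — 0 S 1 and 1 S 2, but not 0 S 2.

No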